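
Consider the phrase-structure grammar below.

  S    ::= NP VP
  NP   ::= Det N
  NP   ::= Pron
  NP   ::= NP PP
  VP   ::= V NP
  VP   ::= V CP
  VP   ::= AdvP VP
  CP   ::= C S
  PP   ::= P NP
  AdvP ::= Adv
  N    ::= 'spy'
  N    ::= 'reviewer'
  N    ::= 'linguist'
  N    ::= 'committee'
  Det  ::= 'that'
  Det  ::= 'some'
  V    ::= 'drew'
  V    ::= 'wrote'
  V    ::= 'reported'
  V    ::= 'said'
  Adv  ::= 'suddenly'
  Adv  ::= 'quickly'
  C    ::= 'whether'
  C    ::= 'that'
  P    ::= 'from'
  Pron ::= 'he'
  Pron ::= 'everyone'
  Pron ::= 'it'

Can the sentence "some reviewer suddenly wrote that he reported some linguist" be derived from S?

Grammatical

S
  NP
    Det: some
    N: reviewer
  VP
    AdvP
      Adv: suddenly
    VP
      V: wrote
      CP
        C: that
        S
          NP
            Pron: he
          VP
            V: reported
            NP
              Det: some
              N: linguist
Each bracket corresponds to one application of a listed rule, so the string is derivable from S.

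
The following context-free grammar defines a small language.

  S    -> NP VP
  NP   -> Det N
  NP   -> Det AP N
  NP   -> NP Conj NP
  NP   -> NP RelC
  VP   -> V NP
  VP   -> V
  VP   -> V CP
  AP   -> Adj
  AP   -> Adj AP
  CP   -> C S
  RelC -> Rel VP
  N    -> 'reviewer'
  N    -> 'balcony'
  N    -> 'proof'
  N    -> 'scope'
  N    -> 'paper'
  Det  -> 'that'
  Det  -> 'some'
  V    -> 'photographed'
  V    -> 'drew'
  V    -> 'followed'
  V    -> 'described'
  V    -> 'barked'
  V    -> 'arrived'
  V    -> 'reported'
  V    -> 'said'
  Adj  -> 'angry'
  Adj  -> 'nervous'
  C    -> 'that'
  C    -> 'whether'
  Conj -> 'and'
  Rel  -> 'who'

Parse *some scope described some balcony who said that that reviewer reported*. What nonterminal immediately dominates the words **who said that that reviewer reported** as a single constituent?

[S [NP [Det some] [N scope]] [VP [V described] [NP [NP [Det some] [N balcony]] [RelC [Rel who] [VP [V said] [CP [C that] [S [NP [Det that] [N reviewer]] [VP [V reported]]]]]]]]]
The span 'who said that that reviewer reported' is the RelC node built by RelC → Rel VP.

RelC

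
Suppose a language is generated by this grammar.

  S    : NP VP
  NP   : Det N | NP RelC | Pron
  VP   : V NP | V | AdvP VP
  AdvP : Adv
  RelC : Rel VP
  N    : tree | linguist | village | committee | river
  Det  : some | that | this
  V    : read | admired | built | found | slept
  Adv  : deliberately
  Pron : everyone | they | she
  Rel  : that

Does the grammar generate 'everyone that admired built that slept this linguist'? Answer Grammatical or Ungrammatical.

Ungrammatical

For S → NP VP, every NP-prefix leaves a non-VP remainder: after 'everyone' the remainder is not a VP; after 'everyone that admired' the remainder is not a VP.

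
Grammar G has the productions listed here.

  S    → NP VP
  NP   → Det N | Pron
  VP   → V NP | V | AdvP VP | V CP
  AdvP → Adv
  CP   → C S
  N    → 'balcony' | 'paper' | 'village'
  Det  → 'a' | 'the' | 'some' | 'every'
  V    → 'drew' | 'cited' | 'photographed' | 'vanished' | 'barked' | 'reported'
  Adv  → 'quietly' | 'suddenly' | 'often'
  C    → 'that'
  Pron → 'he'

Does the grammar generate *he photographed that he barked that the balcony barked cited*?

A V word can never sit immediately before a V word in any string this grammar generates, so the substring 'barked cited' rules out a derivation.

Ungrammatical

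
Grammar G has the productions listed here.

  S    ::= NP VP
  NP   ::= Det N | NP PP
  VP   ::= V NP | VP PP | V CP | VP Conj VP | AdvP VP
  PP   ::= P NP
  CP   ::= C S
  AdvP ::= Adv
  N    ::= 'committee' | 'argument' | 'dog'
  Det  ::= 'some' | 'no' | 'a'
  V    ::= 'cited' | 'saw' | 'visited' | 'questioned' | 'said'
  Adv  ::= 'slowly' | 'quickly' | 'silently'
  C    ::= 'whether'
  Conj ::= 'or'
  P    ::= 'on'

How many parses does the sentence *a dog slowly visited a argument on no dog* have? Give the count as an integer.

3

Two of the 3 distinct bracketings:
[S [NP [Det a] [N dog]] [VP [VP [AdvP [Adv slowly]] [VP [V visited] [NP [Det a] [N argument]]]] [PP [P on] [NP [Det no] [N dog]]]]]
[S [NP [Det a] [N dog]] [VP [AdvP [Adv slowly]] [VP [V visited] [NP [NP [Det a] [N argument]] [PP [P on] [NP [Det no] [N dog]]]]]]]
The difference turns on whether NP → NP PP is used at the relevant span, versus an alternative expansion of NP.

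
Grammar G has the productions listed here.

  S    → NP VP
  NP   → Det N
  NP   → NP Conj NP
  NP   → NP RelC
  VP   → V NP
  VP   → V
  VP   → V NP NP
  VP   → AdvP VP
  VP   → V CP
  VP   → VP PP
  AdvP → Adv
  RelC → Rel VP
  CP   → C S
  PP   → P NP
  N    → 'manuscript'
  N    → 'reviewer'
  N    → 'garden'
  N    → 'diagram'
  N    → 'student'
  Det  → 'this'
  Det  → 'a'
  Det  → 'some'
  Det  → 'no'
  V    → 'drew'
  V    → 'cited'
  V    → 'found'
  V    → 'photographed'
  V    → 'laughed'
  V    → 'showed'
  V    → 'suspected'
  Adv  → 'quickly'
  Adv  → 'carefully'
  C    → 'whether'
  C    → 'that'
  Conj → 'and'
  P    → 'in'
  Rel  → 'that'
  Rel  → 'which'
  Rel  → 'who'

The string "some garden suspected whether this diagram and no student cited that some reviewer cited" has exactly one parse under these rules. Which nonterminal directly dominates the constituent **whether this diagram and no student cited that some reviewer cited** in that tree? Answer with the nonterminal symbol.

VP

[S [NP [Det some] [N garden]] [VP [V suspected] [CP [C whether] [S [NP [NP [Det this] [N diagram]] [Conj and] [NP [Det no] [N student]]] [VP [V cited] [CP [C that] [S [NP [Det some] [N reviewer]] [VP [V cited]]]]]]]]]
The span 'whether this diagram and no student cited that some reviewer cited' is the CP node built by CP → C S.
Its mother is the VP built by VP → V CP.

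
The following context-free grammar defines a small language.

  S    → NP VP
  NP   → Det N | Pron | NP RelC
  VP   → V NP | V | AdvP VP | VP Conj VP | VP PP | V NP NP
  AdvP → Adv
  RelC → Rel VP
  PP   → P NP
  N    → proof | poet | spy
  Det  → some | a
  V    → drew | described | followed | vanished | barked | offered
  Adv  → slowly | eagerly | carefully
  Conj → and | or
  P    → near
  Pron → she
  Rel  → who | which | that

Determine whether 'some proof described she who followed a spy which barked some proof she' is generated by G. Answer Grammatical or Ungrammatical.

[S [NP [Det some] [N proof]] [VP [V described] [NP [NP [Pron she]] [RelC [Rel who] [VP [V followed] [NP [NP [Det a] [N spy]] [RelC [Rel which] [VP [V barked] [NP [Det some] [N proof]] [NP [Pron she]]]]]]]]]]
Every word is introduced by a lexical rule and the phrasal rules combine the resulting categories into a single S.

Grammatical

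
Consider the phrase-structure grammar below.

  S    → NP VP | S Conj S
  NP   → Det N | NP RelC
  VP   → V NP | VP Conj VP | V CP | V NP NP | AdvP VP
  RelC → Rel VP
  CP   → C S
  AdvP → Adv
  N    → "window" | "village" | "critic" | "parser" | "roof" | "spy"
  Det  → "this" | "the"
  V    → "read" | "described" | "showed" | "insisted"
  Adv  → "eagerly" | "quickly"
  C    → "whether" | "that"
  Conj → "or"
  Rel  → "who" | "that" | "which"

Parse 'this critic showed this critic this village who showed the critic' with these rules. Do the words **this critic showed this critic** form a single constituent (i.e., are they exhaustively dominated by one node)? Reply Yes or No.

[S [NP [Det this] [N critic]] [VP [V showed] [NP [Det this] [N critic]] [NP [NP [Det this] [N village]] [RelC [Rel who] [VP [V showed] [NP [Det the] [N critic]]]]]]]
The smallest constituent containing 'this critic showed this critic' is the S spanning 'this critic showed this critic this village who showed the critic'; no single node in the tree dominates exactly the given words.

No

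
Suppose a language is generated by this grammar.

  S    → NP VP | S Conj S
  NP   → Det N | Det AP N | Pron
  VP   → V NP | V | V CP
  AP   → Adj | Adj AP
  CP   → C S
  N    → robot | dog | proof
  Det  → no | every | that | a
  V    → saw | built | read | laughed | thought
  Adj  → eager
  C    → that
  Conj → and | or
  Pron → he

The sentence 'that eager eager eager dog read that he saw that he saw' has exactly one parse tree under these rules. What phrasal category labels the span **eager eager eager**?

S
  NP
    Det: that
    AP
      Adj: eager
      AP
        Adj: eager
        AP
          Adj: eager
    N: dog
  VP
    V: read
    CP
      C: that
      S
        NP
          Pron: he
        VP
          V: saw
          CP
            C: that
            S
              NP
                Pron: he
              VP
                V: saw
The span 'eager eager eager' is the AP node built by AP → Adj AP.

AP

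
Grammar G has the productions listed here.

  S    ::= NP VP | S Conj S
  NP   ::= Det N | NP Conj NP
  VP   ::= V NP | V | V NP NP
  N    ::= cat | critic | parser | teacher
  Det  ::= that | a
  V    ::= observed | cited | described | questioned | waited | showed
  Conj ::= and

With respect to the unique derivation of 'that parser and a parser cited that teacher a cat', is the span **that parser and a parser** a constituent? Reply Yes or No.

[S [NP [NP [Det that] [N parser]] [Conj and] [NP [Det a] [N parser]]] [VP [V cited] [NP [Det that] [N teacher]] [NP [Det a] [N cat]]]]
The words 'that parser and a parser' are exhaustively dominated by a single NP node (built by NP → NP Conj NP), so they form a constituent.

Yes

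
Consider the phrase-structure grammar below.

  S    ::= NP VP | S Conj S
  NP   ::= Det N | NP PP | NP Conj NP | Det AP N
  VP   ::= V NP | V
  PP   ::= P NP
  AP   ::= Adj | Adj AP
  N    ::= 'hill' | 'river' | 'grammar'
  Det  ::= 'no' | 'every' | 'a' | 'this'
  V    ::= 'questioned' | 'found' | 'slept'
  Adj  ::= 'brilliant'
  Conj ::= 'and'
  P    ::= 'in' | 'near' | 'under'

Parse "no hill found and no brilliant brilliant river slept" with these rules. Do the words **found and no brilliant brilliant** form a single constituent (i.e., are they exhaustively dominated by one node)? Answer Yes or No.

No

[S [S [NP [Det no] [N hill]] [VP [V found]]] [Conj and] [S [NP [Det no] [AP [Adj brilliant] [AP [Adj brilliant]]] [N river]] [VP [V slept]]]]
The smallest constituent containing 'found and no brilliant brilliant' is the S spanning 'no hill found and no brilliant brilliant river slept'; no single node in the tree dominates exactly the given words.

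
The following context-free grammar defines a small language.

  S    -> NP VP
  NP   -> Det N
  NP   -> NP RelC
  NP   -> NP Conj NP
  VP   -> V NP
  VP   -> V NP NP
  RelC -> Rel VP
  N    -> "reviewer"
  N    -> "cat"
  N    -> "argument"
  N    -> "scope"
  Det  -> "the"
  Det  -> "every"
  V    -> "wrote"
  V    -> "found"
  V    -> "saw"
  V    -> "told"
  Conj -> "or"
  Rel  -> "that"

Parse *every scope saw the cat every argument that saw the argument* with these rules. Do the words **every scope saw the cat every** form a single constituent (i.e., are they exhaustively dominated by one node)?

No

[S [NP [Det every] [N scope]] [VP [V saw] [NP [Det the] [N cat]] [NP [NP [Det every] [N argument]] [RelC [Rel that] [VP [V saw] [NP [Det the] [N argument]]]]]]]
The smallest constituent containing 'every scope saw the cat every' is the S spanning 'every scope saw the cat every argument that saw the argument'; no single node in the tree dominates exactly the given words.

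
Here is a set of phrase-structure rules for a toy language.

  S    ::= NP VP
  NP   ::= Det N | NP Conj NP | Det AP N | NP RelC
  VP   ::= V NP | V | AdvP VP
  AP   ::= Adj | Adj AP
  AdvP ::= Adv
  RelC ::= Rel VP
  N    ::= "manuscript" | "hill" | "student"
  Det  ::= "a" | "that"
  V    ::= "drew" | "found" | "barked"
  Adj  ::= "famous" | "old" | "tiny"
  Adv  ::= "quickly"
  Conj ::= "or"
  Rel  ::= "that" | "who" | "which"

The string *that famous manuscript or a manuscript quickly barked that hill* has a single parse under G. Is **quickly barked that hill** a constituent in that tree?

[S [NP [NP [Det that] [AP [Adj famous]] [N manuscript]] [Conj or] [NP [Det a] [N manuscript]]] [VP [AdvP [Adv quickly]] [VP [V barked] [NP [Det that] [N hill]]]]]
The words 'quickly barked that hill' are exhaustively dominated by a single VP node (built by VP → AdvP VP), so they form a constituent.

Yes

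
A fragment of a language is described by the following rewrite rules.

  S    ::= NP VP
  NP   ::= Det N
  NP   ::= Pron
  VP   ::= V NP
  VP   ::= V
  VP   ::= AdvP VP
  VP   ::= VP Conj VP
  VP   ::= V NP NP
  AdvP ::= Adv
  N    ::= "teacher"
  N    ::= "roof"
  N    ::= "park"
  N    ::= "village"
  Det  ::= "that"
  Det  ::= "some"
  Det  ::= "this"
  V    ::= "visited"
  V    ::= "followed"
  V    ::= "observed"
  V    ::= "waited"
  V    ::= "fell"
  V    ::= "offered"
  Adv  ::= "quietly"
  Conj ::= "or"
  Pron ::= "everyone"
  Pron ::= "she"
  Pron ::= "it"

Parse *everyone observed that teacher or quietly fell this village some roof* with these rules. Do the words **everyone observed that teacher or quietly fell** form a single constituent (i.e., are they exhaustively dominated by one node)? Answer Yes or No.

No

[S [NP [Pron everyone]] [VP [VP [V observed] [NP [Det that] [N teacher]]] [Conj or] [VP [AdvP [Adv quietly]] [VP [V fell] [NP [Det this] [N village]] [NP [Det some] [N roof]]]]]]
The smallest constituent containing 'everyone observed that teacher or quietly fell' is the S spanning 'everyone observed that teacher or quietly fell this village some roof'; no single node in the tree dominates exactly the given words.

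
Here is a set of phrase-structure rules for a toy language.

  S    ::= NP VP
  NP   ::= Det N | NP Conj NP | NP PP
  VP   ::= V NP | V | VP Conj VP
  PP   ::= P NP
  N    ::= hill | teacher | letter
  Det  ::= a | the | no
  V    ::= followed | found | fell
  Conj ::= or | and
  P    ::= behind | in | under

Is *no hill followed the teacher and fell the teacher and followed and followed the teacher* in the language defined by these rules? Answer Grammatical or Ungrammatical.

Grammatical

S
  NP
    Det: no
    N: hill
  VP
    VP
      V: followed
      NP
        Det: the
        N: teacher
    Conj: and
    VP
      VP
        V: fell
        NP
          Det: the
          N: teacher
      Conj: and
      VP
        VP
          V: followed
        Conj: and
        VP
          V: followed
          NP
            Det: the
            N: teacher
Every word is introduced by a lexical rule and the phrasal rules combine the resulting categories into a single S.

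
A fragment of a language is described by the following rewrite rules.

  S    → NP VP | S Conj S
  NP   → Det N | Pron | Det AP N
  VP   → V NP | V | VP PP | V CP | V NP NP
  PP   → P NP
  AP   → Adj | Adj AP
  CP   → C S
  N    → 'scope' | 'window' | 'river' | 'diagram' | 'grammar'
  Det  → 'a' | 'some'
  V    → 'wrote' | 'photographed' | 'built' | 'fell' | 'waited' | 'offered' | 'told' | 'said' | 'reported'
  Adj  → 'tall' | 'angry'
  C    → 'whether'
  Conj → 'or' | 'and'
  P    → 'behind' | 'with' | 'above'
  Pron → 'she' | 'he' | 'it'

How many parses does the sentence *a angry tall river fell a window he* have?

1

[S [NP [Det a] [AP [Adj angry] [AP [Adj tall]]] [N river]] [VP [V fell] [NP [Det a] [N window]] [NP [Pron he]]]]
No rule offers an alternative attachment or grouping for any span, so this is the only derivation.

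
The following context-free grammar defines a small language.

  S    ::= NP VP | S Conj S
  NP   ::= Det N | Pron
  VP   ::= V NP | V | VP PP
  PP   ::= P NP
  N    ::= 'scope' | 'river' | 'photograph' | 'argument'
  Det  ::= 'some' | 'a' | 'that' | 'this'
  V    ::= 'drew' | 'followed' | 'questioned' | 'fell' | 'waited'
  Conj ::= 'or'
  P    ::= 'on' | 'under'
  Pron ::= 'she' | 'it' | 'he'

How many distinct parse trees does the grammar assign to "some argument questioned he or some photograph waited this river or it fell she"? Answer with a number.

The two bracketings:
[S [S [NP [Det some] [N argument]] [VP [V questioned] [NP [Pron he]]]] [Conj or] [S [S [NP [Det some] [N photograph]] [VP [V waited] [NP [Det this] [N river]]]] [Conj or] [S [NP [Pron it]] [VP [V fell] [NP [Pron she]]]]]]
[S [S [S [NP [Det some] [N argument]] [VP [V questioned] [NP [Pron he]]]] [Conj or] [S [NP [Det some] [N photograph]] [VP [V waited] [NP [Det this] [N river]]]]] [Conj or] [S [NP [Pron it]] [VP [V fell] [NP [Pron she]]]]]
The trees differ in how a recursive rule is bracketed over the same span.

2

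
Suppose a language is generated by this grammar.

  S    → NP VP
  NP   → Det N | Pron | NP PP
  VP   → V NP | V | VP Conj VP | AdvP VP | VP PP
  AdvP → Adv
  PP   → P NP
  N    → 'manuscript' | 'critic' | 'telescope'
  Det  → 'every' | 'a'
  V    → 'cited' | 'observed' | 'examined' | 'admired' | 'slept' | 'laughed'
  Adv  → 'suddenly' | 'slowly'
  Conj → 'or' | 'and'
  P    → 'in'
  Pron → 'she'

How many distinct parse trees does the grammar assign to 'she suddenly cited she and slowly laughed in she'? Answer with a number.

Two of the 7 distinct bracketings:
[S [NP [Pron she]] [VP [VP [AdvP [Adv suddenly]] [VP [V cited] [NP [Pron she]]]] [Conj and] [VP [AdvP [Adv slowly]] [VP [VP [V laughed]] [PP [P in] [NP [Pron she]]]]]]]
[S [NP [Pron she]] [VP [VP [AdvP [Adv suddenly]] [VP [V cited] [NP [Pron she]]]] [Conj and] [VP [VP [AdvP [Adv slowly]] [VP [V laughed]]] [PP [P in] [NP [Pron she]]]]]]
The trees differ in how a recursive rule is bracketed over the same span.

7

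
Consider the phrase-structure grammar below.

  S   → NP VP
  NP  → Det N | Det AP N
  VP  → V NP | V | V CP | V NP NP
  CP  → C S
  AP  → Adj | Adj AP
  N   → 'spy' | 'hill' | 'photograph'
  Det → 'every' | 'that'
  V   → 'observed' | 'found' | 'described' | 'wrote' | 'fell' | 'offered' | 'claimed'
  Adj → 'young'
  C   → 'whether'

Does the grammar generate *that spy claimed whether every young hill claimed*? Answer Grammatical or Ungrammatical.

Grammatical

[S [NP [Det that] [N spy]] [VP [V claimed] [CP [C whether] [S [NP [Det every] [AP [Adj young]] [N hill]] [VP [V claimed]]]]]]
The bracketing above is licensed at every node by one of the given productions, with S at the root.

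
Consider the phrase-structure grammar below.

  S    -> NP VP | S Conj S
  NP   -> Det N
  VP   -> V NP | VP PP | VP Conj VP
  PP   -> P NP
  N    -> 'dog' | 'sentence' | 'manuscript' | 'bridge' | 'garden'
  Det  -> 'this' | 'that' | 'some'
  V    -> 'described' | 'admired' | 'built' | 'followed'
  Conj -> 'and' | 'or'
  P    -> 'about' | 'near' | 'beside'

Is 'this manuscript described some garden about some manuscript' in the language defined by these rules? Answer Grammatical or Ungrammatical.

S
  NP
    Det: this
    N: manuscript
  VP
    VP
      V: described
      NP
        Det: some
        N: garden
    PP
      P: about
      NP
        Det: some
        N: manuscript
Each bracket corresponds to one application of a listed rule, so the string is derivable from S.

Grammatical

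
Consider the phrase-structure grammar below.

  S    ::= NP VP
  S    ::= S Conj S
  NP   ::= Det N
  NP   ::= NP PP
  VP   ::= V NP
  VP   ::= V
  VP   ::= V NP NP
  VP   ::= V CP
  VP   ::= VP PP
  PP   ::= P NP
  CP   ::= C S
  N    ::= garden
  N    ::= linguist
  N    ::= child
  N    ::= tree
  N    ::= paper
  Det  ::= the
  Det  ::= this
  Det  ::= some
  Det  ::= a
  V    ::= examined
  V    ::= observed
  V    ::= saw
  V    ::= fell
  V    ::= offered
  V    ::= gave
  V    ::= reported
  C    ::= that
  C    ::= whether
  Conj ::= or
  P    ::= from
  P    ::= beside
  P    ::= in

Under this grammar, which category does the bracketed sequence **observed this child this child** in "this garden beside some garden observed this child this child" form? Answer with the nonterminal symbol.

VP

S
  NP
    NP
      Det: this
      N: garden
    PP
      P: beside
      NP
        Det: some
        N: garden
  VP
    V: observed
    NP
      Det: this
      N: child
    NP
      Det: this
      N: child
The span 'observed this child this child' is the VP node built by VP → V NP NP.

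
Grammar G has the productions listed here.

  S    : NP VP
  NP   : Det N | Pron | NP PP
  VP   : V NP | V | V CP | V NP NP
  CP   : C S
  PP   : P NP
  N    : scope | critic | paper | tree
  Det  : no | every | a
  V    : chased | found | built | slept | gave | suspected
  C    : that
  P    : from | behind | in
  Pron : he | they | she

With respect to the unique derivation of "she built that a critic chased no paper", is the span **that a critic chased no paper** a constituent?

Yes

[S [NP [Pron she]] [VP [V built] [CP [C that] [S [NP [Det a] [N critic]] [VP [V chased] [NP [Det no] [N paper]]]]]]]
The words 'that a critic chased no paper' are exhaustively dominated by a single CP node (built by CP → C S), so they form a constituent.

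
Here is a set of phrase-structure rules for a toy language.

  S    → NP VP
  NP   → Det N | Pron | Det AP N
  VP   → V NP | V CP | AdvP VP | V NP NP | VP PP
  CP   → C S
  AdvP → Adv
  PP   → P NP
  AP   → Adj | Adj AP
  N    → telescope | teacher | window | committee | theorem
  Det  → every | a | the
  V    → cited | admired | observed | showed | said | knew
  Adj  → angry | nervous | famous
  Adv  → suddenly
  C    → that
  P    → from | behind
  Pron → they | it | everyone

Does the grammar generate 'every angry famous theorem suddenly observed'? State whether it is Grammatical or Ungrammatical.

Ungrammatical

For S → NP VP, the only prefix that parses as NP is 'every angry famous theorem', but the remainder 'suddenly observed' is not a VP under these rules.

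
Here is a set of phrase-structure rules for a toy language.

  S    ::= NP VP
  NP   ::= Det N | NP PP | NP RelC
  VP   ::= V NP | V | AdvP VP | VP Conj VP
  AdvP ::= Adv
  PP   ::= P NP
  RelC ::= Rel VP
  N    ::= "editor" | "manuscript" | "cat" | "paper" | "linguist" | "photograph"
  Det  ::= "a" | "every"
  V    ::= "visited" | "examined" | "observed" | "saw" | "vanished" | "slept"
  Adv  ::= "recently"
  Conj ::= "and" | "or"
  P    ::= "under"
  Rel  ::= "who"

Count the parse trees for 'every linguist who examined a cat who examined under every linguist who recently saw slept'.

Two of the 7 distinct bracketings:
[S [NP [NP [NP [Det every] [N linguist]] [RelC [Rel who] [VP [V examined] [NP [NP [Det a] [N cat]] [RelC [Rel who] [VP [V examined]]]]]]] [PP [P under] [NP [NP [Det every] [N linguist]] [RelC [Rel who] [VP [AdvP [Adv recently]] [VP [V saw]]]]]]] [VP [V slept]]]
[S [NP [NP [NP [NP [Det every] [N linguist]] [RelC [Rel who] [VP [V examined] [NP [Det a] [N cat]]]]] [RelC [Rel who] [VP [V examined]]]] [PP [P under] [NP [NP [Det every] [N linguist]] [RelC [Rel who] [VP [AdvP [Adv recently]] [VP [V saw]]]]]]] [VP [V slept]]]
The trees differ in how a recursive rule is bracketed over the same span.

7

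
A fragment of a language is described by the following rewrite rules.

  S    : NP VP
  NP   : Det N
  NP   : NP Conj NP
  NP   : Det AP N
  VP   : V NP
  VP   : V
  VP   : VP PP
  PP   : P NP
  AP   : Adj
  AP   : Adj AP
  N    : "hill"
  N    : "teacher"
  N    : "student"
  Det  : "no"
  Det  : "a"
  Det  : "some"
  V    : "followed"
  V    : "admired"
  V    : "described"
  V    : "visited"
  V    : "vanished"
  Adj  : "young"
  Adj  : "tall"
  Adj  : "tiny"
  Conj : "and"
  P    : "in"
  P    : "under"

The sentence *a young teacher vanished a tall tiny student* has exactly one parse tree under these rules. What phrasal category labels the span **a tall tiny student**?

[S [NP [Det a] [AP [Adj young]] [N teacher]] [VP [V vanished] [NP [Det a] [AP [Adj tall] [AP [Adj tiny]]] [N student]]]]
The span 'a tall tiny student' is the NP node built by NP → Det AP N.

NP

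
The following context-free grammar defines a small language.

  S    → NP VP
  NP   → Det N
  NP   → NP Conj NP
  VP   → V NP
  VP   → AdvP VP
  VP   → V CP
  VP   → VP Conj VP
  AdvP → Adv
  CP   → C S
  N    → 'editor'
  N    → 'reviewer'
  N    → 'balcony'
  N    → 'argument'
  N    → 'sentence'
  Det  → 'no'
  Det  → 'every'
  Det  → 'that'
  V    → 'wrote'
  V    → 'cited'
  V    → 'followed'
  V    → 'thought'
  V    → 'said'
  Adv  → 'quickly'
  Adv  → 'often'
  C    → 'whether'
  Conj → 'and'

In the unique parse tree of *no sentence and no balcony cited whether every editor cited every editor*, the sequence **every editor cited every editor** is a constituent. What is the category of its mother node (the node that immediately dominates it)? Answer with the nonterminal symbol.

[S [NP [NP [Det no] [N sentence]] [Conj and] [NP [Det no] [N balcony]]] [VP [V cited] [CP [C whether] [S [NP [Det every] [N editor]] [VP [V cited] [NP [Det every] [N editor]]]]]]]
The span 'every editor cited every editor' is the S node built by S → NP VP.
Its mother is the CP built by CP → C S.

CP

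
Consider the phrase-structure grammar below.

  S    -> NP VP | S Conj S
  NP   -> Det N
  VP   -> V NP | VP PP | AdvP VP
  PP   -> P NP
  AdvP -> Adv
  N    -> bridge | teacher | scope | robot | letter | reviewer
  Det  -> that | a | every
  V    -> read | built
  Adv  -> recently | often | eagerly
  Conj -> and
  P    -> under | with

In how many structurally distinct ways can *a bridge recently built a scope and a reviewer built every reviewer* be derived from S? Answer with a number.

[S [S [NP [Det a] [N bridge]] [VP [AdvP [Adv recently]] [VP [V built] [NP [Det a] [N scope]]]]] [Conj and] [S [NP [Det a] [N reviewer]] [VP [V built] [NP [Det every] [N reviewer]]]]]
No rule offers an alternative attachment or grouping for any span, so this is the only derivation.

1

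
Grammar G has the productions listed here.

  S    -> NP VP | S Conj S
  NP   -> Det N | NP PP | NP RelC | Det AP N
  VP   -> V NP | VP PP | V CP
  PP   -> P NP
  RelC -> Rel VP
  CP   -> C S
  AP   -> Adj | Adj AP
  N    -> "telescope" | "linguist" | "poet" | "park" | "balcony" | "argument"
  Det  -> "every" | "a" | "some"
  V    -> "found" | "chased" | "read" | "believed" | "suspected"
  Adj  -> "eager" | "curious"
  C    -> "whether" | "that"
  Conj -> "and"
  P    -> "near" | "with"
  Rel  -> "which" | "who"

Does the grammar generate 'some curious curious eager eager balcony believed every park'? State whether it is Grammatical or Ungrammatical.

Grammatical

S
  NP
    Det: some
    AP
      Adj: curious
      AP
        Adj: curious
        AP
          Adj: eager
          AP
            Adj: eager
    N: balcony
  VP
    V: believed
    NP
      Det: every
      N: park
Every word is introduced by a lexical rule and the phrasal rules combine the resulting categories into a single S.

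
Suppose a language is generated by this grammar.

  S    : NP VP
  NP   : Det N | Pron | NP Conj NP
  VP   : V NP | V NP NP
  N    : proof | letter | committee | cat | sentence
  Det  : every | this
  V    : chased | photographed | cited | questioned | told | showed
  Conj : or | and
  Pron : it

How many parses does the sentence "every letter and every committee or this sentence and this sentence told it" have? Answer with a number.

5

Two of the 5 distinct bracketings:
[S [NP [NP [Det every] [N letter]] [Conj and] [NP [NP [Det every] [N committee]] [Conj or] [NP [NP [Det this] [N sentence]] [Conj and] [NP [Det this] [N sentence]]]]] [VP [V told] [NP [Pron it]]]]
[S [NP [NP [Det every] [N letter]] [Conj and] [NP [NP [NP [Det every] [N committee]] [Conj or] [NP [Det this] [N sentence]]] [Conj and] [NP [Det this] [N sentence]]]] [VP [V told] [NP [Pron it]]]]
The trees differ in how a recursive rule is bracketed over the same span.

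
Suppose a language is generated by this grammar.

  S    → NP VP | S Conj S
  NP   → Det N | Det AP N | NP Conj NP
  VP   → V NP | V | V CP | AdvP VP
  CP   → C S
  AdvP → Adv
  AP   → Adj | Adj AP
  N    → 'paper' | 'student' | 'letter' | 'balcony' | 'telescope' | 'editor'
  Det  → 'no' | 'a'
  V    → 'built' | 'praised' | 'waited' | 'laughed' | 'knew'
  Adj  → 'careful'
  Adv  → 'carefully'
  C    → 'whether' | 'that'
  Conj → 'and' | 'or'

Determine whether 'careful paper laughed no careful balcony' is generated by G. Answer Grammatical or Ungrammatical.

Ungrammatical

For S → NP VP, no prefix of the string parses as an NP. The alternative S rule S → S Conj S likewise has no satisfying split.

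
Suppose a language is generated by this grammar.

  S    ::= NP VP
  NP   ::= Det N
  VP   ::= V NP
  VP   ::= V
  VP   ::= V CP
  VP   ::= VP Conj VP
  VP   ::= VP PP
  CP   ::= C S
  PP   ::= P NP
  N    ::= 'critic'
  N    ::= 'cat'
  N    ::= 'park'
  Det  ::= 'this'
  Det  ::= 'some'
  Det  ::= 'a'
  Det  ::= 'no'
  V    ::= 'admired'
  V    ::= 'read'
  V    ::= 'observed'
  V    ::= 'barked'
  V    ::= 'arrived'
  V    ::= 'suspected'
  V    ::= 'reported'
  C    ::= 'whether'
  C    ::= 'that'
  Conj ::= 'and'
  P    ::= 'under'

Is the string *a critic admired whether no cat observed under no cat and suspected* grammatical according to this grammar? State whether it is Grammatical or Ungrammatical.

S
  NP
    Det: a
    N: critic
  VP
    V: admired
    CP
      C: whether
      S
        NP
          Det: no
          N: cat
        VP
          VP
            VP
              V: observed
            PP
              P: under
              NP
                Det: no
                N: cat
          Conj: and
          VP
            V: suspected
Each bracket corresponds to one application of a listed rule, so the string is derivable from S.

Grammatical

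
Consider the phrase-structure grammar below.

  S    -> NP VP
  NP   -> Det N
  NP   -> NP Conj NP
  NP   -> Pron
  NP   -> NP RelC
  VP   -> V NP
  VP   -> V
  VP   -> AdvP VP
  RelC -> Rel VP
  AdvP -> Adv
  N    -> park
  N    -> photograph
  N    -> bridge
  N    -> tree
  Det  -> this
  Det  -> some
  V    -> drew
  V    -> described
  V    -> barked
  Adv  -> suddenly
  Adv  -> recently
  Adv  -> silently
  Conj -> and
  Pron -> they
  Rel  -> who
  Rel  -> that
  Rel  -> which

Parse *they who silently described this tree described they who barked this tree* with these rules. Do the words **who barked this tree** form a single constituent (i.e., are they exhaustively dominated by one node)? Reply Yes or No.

[S [NP [NP [Pron they]] [RelC [Rel who] [VP [AdvP [Adv silently]] [VP [V described] [NP [Det this] [N tree]]]]]] [VP [V described] [NP [NP [Pron they]] [RelC [Rel who] [VP [V barked] [NP [Det this] [N tree]]]]]]]
The words 'who barked this tree' are exhaustively dominated by a single RelC node (built by RelC → Rel VP), so they form a constituent.

Yes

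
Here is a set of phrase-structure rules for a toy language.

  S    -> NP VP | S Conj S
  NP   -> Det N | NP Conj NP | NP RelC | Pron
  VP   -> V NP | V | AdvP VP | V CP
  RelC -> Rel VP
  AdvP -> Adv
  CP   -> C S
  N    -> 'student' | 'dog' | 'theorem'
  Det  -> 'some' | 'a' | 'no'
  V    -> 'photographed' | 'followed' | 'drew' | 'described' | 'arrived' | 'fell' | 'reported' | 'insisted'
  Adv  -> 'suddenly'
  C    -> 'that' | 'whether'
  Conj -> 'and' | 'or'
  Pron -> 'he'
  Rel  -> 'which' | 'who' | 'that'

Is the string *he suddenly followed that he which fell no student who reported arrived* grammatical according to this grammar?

S
  NP
    Pron: he
  VP
    AdvP
      Adv: suddenly
    VP
      V: followed
      CP
        C: that
        S
          NP
            NP
              Pron: he
            RelC
              Rel: which
              VP
                V: fell
                NP
                  NP
                    Det: no
                    N: student
                  RelC
                    Rel: who
                    VP
                      V: reported
          VP
            V: arrived
Every word is introduced by a lexical rule and the phrasal rules combine the resulting categories into a single S.

Grammatical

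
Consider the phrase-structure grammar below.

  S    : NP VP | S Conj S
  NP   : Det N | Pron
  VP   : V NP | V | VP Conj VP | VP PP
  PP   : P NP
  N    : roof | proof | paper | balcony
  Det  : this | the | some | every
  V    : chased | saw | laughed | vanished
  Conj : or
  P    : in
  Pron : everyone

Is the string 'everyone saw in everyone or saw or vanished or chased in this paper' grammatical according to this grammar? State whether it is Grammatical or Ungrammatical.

Grammatical

[S [NP [Pron everyone]] [VP [VP [VP [V saw]] [PP [P in] [NP [Pron everyone]]]] [Conj or] [VP [VP [V saw]] [Conj or] [VP [VP [V vanished]] [Conj or] [VP [VP [V chased]] [PP [P in] [NP [Det this] [N paper]]]]]]]]
Every word is introduced by a lexical rule and the phrasal rules combine the resulting categories into a single S.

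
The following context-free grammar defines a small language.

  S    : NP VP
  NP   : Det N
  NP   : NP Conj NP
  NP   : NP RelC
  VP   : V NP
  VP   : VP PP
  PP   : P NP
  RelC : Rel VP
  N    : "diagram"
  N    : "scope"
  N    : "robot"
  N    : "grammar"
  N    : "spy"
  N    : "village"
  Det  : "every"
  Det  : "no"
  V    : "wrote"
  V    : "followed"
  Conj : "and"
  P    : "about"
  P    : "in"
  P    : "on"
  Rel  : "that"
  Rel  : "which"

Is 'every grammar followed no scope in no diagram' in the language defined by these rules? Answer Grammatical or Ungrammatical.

[S [NP [Det every] [N grammar]] [VP [VP [V followed] [NP [Det no] [N scope]]] [PP [P in] [NP [Det no] [N diagram]]]]]
Each bracket corresponds to one application of a listed rule, so the string is derivable from S.

Grammatical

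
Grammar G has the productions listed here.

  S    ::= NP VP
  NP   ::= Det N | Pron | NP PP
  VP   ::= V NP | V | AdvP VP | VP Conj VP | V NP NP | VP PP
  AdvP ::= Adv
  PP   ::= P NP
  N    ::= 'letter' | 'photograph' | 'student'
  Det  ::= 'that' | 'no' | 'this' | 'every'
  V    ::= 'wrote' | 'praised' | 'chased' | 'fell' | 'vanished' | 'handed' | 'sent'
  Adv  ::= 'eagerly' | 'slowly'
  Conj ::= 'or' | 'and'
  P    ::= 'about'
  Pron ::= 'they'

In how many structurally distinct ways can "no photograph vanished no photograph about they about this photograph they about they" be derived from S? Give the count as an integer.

4

Two of the 4 distinct bracketings:
[S [NP [Det no] [N photograph]] [VP [V vanished] [NP [NP [Det no] [N photograph]] [PP [P about] [NP [NP [Pron they]] [PP [P about] [NP [Det this] [N photograph]]]]]] [NP [NP [Pron they]] [PP [P about] [NP [Pron they]]]]]]
[S [NP [Det no] [N photograph]] [VP [V vanished] [NP [NP [NP [Det no] [N photograph]] [PP [P about] [NP [Pron they]]]] [PP [P about] [NP [Det this] [N photograph]]]] [NP [NP [Pron they]] [PP [P about] [NP [Pron they]]]]]]
The trees differ in how a recursive rule is bracketed over the same span.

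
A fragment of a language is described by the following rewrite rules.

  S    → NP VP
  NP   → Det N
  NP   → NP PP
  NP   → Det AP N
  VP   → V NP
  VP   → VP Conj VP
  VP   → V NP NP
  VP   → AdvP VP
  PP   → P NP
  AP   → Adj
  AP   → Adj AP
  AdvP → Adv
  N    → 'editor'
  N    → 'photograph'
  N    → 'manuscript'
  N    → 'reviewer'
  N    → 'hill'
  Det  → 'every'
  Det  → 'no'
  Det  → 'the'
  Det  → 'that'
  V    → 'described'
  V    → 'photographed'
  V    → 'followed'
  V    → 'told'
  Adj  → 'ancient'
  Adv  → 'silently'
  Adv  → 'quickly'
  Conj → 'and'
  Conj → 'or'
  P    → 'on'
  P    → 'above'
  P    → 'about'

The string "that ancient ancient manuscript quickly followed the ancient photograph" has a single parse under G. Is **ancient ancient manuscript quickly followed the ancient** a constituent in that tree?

[S [NP [Det that] [AP [Adj ancient] [AP [Adj ancient]]] [N manuscript]] [VP [AdvP [Adv quickly]] [VP [V followed] [NP [Det the] [AP [Adj ancient]] [N photograph]]]]]
The smallest constituent containing 'ancient ancient manuscript quickly followed the ancient' is the S spanning 'that ancient ancient manuscript quickly followed the ancient photograph'; no single node in the tree dominates exactly the given words.

No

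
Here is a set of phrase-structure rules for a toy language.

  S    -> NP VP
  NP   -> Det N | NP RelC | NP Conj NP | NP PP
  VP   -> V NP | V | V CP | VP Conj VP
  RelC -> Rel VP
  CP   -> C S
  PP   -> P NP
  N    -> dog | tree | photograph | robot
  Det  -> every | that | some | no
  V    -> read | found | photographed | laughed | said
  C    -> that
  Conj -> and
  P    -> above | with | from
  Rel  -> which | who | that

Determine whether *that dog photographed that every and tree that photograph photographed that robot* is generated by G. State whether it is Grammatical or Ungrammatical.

A Det word can never sit immediately before a Conj word in any string this grammar generates, so the substring 'every and' rules out a derivation.

Ungrammatical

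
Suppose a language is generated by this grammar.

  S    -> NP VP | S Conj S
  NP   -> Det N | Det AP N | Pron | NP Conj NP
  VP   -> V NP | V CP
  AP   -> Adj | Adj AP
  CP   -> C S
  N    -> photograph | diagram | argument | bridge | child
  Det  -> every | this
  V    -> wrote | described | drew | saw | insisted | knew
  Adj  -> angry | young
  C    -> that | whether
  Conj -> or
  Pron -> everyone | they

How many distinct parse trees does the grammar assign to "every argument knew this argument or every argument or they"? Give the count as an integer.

The two bracketings:
[S [NP [Det every] [N argument]] [VP [V knew] [NP [NP [Det this] [N argument]] [Conj or] [NP [NP [Det every] [N argument]] [Conj or] [NP [Pron they]]]]]]
[S [NP [Det every] [N argument]] [VP [V knew] [NP [NP [NP [Det this] [N argument]] [Conj or] [NP [Det every] [N argument]]] [Conj or] [NP [Pron they]]]]]
The trees differ in how a recursive rule is bracketed over the same span.

2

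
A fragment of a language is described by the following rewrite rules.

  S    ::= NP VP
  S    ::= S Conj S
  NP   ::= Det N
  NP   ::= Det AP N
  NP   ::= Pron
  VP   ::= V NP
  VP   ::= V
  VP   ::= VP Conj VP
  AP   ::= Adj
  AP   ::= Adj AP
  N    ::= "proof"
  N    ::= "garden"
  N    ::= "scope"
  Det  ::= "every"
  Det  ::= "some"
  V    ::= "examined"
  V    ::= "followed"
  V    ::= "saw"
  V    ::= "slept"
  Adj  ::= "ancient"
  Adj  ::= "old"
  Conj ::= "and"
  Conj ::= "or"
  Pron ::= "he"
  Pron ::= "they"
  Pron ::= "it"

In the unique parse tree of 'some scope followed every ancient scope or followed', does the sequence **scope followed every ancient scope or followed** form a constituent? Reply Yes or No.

No

[S [NP [Det some] [N scope]] [VP [VP [V followed] [NP [Det every] [AP [Adj ancient]] [N scope]]] [Conj or] [VP [V followed]]]]
The smallest constituent containing 'scope followed every ancient scope or followed' is the S spanning 'some scope followed every ancient scope or followed'; no single node in the tree dominates exactly the given words.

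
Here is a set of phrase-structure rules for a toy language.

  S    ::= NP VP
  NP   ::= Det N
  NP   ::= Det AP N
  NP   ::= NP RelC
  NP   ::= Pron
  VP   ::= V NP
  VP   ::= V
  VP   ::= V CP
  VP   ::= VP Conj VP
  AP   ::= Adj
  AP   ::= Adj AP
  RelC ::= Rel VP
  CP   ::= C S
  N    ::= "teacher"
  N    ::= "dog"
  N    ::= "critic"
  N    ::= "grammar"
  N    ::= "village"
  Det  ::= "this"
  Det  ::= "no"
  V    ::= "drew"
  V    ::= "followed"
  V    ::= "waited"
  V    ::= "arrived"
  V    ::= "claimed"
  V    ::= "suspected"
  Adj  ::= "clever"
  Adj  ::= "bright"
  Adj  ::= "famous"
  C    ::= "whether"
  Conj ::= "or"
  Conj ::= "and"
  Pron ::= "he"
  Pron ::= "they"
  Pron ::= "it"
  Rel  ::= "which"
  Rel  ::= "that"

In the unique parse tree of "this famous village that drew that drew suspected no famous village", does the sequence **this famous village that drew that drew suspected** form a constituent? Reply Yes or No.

No

[S [NP [NP [NP [Det this] [AP [Adj famous]] [N village]] [RelC [Rel that] [VP [V drew]]]] [RelC [Rel that] [VP [V drew]]]] [VP [V suspected] [NP [Det no] [AP [Adj famous]] [N village]]]]
The smallest constituent containing 'this famous village that drew that drew suspected' is the S spanning 'this famous village that drew that drew suspected no famous village'; no single node in the tree dominates exactly the given words.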